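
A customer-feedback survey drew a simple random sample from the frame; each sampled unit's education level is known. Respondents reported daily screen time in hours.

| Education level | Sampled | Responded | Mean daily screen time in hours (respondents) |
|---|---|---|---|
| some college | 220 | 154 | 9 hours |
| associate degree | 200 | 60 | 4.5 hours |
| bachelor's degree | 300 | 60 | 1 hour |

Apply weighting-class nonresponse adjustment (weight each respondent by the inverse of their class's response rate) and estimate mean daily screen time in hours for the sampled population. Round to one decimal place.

4.4

Class response rates: some college 154/220 = 70%, associate degree 60/200 = 30%, bachelor's degree 60/300 = 20%.
Each respondent's weight = sampled/responded in their class; summing within a class gives n_sampled, so:
  some college: 220 × 9 = 1980
  associate degree: 200 × 4.5 = 900
  bachelor's degree: 300 × 1 = 300
Adjusted estimate = 3180 / 720 = 4.41667 → 4.4.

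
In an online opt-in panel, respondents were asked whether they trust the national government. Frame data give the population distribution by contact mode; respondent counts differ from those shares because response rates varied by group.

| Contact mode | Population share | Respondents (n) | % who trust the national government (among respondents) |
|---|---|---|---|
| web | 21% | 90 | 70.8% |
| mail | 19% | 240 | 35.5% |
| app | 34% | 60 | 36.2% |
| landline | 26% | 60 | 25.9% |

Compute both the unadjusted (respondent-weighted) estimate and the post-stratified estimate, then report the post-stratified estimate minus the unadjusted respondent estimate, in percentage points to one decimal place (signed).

Naive respondent-only estimate (weights = respondent counts):
  (90/450)×70.8 + (240/450)×35.5 + (60/450)×36.2 + (60/450)×25.9 = 41.3733%
Reweighting by population contact mode shares:
  0.21×70.8 + 0.19×35.5 + 0.34×36.2 + 0.26×25.9 = 40.655%
Difference = 40.655 − 41.3733 = -0.7183 pp.

-0.7 percentage points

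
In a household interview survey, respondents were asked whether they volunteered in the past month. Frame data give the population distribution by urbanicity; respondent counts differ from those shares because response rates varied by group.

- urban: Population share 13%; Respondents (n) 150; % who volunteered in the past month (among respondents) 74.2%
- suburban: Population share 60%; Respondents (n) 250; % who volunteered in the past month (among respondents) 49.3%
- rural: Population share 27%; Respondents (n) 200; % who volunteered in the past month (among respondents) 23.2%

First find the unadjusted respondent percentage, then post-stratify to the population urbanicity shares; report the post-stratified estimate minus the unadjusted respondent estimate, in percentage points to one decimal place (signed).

-1.3 percentage points

Without adjustment, the pooled respondent share is:
  (150/600)×74.2 + (250/600)×49.3 + (200/600)×23.2 = 46.825%
Post-stratified estimate weights by population shares:
  0.13×74.2 + 0.6×49.3 + 0.27×23.2 = 45.49%
Difference = 45.49 − 46.825 = -1.335 pp.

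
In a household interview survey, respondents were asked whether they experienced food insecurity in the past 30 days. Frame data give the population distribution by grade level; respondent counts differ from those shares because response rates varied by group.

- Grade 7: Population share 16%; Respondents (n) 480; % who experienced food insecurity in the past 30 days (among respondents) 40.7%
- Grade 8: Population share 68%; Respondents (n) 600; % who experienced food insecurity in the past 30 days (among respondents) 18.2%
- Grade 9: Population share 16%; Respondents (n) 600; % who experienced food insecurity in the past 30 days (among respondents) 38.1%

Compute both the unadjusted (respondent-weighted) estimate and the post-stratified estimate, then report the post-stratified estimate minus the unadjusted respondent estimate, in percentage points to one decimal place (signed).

Without adjustment, the pooled respondent share is:
  (480/1680)×40.7 + (600/1680)×18.2 + (600/1680)×38.1 = 31.7357%
Post-stratified estimate weights by population shares:
  0.16×40.7 + 0.68×18.2 + 0.16×38.1 = 24.984%
Difference = 24.984 − 31.7357 = -6.7517 pp.

-6.8 percentage points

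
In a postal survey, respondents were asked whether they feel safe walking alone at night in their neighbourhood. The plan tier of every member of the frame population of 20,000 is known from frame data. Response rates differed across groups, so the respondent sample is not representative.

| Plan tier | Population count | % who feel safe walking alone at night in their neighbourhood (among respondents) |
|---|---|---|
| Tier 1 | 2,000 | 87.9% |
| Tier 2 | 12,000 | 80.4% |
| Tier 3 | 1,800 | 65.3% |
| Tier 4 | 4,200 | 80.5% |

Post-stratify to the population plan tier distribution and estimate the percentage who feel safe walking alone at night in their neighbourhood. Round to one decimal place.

Post-stratification weights by population share, not respondent share:
  Tier 1: (2,000/20,000) × 87.9 = 8.79
  Tier 2: (12,000/20,000) × 80.4 = 48.24
  Tier 3: (1,800/20,000) × 65.3 = 5.877
  Tier 4: (4,200/20,000) × 80.5 = 16.905
Post-stratified estimate = 79.812 → 79.8%.

79.8%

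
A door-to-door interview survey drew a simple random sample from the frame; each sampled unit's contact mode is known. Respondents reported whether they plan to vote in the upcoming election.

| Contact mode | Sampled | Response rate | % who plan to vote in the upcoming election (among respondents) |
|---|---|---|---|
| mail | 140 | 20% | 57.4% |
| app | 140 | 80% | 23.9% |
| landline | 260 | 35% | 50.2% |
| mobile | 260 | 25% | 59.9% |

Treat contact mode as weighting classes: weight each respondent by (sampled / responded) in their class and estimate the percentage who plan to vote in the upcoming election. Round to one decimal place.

Weighting each respondent by the inverse class response rate inflates each class back to its sampled size, so the class weight is n_sampled:
  mail: 140 × 57.4 = 8036
  app: 140 × 23.9 = 3346
  landline: 260 × 50.2 = 13,052
  mobile: 260 × 59.9 = 15,574
Adjusted estimate = 40,008 / 800 = 50.01 → 50.0%.

50.0%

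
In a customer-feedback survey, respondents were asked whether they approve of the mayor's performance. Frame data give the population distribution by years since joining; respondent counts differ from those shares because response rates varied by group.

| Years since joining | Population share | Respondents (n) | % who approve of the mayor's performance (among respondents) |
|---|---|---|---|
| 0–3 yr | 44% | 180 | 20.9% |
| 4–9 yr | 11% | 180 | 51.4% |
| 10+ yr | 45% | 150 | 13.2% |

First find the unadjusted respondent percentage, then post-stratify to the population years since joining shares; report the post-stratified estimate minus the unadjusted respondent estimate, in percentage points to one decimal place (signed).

Naive respondent-only estimate (weights = respondent counts):
  (180/510)×20.9 + (180/510)×51.4 + (150/510)×13.2 = 29.4%
Post-stratified estimate weights by population shares:
  0.44×20.9 + 0.11×51.4 + 0.45×13.2 = 20.79%
Difference = 20.79 − 29.4 = -8.61 pp.

-8.6 percentage points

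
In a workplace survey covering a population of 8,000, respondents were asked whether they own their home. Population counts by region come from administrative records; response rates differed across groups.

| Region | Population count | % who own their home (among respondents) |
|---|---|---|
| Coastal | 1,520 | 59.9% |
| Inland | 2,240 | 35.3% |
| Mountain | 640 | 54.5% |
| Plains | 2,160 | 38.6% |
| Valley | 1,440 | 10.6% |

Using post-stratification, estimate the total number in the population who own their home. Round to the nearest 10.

Estimated count per cell = population count × respondent percentage:
  Coastal: 1,520 × 59.9% = 910.48
  Inland: 2,240 × 35.3% = 790.72
  Mountain: 640 × 54.5% = 348.8
  Plains: 2,160 × 38.6% = 833.76
  Valley: 1,440 × 10.6% = 152.64
Estimated total = 3036.4 → 3,040.

3,040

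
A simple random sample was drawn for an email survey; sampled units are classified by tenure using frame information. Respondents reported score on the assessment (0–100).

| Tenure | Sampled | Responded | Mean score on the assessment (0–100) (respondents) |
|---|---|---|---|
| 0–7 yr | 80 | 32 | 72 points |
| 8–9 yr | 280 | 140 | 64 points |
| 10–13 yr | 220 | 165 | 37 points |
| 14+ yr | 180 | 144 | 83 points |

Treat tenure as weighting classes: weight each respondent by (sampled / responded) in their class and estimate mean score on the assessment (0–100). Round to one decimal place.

61.5

Response rates by class: 0–7 yr 32/80 = 40%, 8–9 yr 140/280 = 50%, 10–13 yr 165/220 = 75%, 14+ yr 144/180 = 80%.
Inverse-response-rate weighting restores each class to its sampled count, so class totals weight by n_sampled:
  0–7 yr: 80 × 72 = 5760
  8–9 yr: 280 × 64 = 17,920
  10–13 yr: 220 × 37 = 8140
  14+ yr: 180 × 83 = 14,940
Adjusted estimate = 46,760 / 760 = 61.5263 → 61.5.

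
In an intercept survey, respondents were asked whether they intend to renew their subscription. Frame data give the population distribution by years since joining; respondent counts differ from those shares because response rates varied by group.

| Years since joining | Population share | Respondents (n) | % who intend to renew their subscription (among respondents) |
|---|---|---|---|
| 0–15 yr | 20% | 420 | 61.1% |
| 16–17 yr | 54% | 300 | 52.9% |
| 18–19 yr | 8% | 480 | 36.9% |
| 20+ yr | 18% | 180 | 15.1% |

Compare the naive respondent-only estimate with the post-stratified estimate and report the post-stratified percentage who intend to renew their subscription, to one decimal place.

46.5%

Unadjusted (pooled respondent) estimate weights by respondent counts:
  (420/1380)×61.1 + (300/1380)×52.9 + (480/1380)×36.9 + (180/1380)×15.1 = 44.9%
Post-stratifying to population shares instead:
  0.2×61.1 + 0.54×52.9 + 0.08×36.9 + 0.18×15.1 = 46.456%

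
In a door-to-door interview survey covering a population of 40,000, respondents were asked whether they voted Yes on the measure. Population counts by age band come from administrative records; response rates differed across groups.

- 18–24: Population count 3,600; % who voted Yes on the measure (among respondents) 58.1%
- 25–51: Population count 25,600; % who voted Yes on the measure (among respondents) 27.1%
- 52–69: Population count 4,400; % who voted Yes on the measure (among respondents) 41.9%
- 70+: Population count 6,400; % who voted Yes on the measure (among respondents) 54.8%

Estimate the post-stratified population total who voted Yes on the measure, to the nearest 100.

Estimated count per cell = population count × respondent percentage:
  18–24: 3,600 × 58.1% = 2091.6
  25–51: 25,600 × 27.1% = 6937.6
  52–69: 4,400 × 41.9% = 1843.6
  70+: 6,400 × 54.8% = 3507.2
Estimated total = 14,380 → 14,400.

14,400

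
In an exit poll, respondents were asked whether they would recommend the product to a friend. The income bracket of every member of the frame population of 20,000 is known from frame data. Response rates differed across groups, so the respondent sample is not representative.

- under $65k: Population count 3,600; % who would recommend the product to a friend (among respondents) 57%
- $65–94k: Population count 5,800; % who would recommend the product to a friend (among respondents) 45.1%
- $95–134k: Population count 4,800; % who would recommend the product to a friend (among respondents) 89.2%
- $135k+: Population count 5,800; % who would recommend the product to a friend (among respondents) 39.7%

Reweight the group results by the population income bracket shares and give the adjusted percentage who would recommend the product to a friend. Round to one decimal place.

56.3%

Each cell contributes population-share × respondent value:
  under $65k: (3,600/20,000) × 57 = 10.26
  $65–94k: (5,800/20,000) × 45.1 = 13.079
  $95–134k: (4,800/20,000) × 89.2 = 21.408
  $135k+: (5,800/20,000) × 39.7 = 11.513
Post-stratified estimate = 56.26 → 56.3%.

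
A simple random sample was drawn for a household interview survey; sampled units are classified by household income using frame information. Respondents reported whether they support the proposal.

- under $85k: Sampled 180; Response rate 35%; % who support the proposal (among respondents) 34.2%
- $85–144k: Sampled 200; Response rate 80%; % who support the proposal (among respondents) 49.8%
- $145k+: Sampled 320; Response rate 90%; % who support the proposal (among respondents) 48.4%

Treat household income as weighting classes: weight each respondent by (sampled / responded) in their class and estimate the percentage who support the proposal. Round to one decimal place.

45.1%

With weight = n_sampled/n_responded per class, the weighted class total is n_sampled:
  under $85k: 180 × 34.2 = 6156
  $85–144k: 200 × 49.8 = 9960
  $145k+: 320 × 48.4 = 15,488
Adjusted estimate = 31,604 / 700 = 45.1486 → 45.1%.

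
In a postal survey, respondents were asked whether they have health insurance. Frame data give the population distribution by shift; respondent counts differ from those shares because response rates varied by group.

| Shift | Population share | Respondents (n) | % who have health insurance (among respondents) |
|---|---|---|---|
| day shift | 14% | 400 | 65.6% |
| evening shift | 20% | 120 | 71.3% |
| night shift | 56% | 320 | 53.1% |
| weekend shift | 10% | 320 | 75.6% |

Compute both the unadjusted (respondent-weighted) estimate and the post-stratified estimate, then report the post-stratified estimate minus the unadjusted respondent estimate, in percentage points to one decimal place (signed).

Naive respondent-only estimate (weights = respondent counts):
  (400/1160)×65.6 + (120/1160)×71.3 + (320/1160)×53.1 + (320/1160)×75.6 = 65.5%
Reweighting by population shift shares:
  0.14×65.6 + 0.2×71.3 + 0.56×53.1 + 0.1×75.6 = 60.74%
Difference = 60.74 − 65.5 = -4.76 pp.

-4.8 percentage points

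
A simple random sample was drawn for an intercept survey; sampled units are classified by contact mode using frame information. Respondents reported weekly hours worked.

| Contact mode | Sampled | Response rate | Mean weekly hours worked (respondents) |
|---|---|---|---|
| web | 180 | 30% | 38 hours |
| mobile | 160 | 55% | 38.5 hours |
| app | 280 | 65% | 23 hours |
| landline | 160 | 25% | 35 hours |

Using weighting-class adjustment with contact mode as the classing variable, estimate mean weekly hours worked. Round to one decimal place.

Each respondent's weight = sampled/responded in their class; summing within a class gives n_sampled, so:
  web: 180 × 38 = 6840
  mobile: 160 × 38.5 = 6160
  app: 280 × 23 = 6440
  landline: 160 × 35 = 5600
Adjusted estimate = 25,040 / 780 = 32.1026 → 32.1.

32.1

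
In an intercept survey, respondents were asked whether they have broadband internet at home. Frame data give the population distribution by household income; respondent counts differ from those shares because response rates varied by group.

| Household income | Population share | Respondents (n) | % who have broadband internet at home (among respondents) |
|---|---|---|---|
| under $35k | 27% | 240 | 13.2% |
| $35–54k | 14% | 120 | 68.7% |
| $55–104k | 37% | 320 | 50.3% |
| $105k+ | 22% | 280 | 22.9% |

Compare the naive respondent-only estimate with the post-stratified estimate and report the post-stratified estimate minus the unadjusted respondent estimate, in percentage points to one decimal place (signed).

+1.5 percentage points

Unadjusted (pooled respondent) estimate weights by respondent counts:
  (240/960)×13.2 + (120/960)×68.7 + (320/960)×50.3 + (280/960)×22.9 = 35.3333%
Post-stratified estimate weights by population shares:
  0.27×13.2 + 0.14×68.7 + 0.37×50.3 + 0.22×22.9 = 36.831%
Difference = 36.831 − 35.3333 = 1.4977 pp.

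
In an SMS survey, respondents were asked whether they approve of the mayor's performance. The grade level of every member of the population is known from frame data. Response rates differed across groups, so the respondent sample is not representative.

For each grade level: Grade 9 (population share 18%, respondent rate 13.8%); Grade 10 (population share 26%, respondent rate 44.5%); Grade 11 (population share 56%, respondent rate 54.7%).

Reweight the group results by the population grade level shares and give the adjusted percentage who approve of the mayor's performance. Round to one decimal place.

Each cell contributes population-share × respondent value:
  Grade 9: 0.18 × 13.8 = 2.484
  Grade 10: 0.26 × 44.5 = 11.57
  Grade 11: 0.56 × 54.7 = 30.632
Post-stratified estimate = 44.686 → 44.7%.

44.7%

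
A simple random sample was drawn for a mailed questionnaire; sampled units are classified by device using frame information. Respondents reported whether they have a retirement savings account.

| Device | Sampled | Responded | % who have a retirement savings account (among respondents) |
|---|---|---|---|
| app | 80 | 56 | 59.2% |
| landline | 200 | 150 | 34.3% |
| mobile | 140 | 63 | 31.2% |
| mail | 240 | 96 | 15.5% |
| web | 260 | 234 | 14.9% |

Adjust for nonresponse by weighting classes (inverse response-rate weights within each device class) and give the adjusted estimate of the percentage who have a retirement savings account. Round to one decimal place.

25.6%

Response rates by class: app 56/80 = 70%, landline 150/200 = 75%, mobile 63/140 = 45%, mail 96/240 = 40%, web 234/260 = 90%.
Weighting each respondent by the inverse class response rate inflates each class back to its sampled size, so the class weight is n_sampled:
  app: 80 × 59.2 = 4736
  landline: 200 × 34.3 = 6860
  mobile: 140 × 31.2 = 4368
  mail: 240 × 15.5 = 3720
  web: 260 × 14.9 = 3874
Adjusted estimate = 23,558 / 920 = 25.6065 → 25.6%.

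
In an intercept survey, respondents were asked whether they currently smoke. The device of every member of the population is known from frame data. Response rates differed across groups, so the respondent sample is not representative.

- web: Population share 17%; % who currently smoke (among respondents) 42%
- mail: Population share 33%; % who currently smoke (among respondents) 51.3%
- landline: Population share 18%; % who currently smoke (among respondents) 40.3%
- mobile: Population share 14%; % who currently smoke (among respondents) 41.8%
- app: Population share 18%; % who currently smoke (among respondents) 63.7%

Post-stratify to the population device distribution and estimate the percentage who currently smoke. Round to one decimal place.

Weight each group's respondent value by its population share:
  web: 0.17 × 42 = 7.14
  mail: 0.33 × 51.3 = 16.929
  landline: 0.18 × 40.3 = 7.254
  mobile: 0.14 × 41.8 = 5.852
  app: 0.18 × 63.7 = 11.466
Post-stratified estimate = 48.641 → 48.6%.

48.6%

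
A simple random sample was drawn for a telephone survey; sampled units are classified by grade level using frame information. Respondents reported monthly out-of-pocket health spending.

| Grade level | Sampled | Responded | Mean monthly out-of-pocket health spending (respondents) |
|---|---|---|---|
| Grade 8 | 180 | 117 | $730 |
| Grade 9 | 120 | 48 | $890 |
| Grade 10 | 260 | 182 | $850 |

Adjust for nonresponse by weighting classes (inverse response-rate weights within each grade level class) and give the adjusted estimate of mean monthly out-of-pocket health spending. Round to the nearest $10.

Class response rates: Grade 8 117/180 = 65%, Grade 9 48/120 = 40%, Grade 10 182/260 = 70%.
Weighting each respondent by the inverse class response rate inflates each class back to its sampled size, so the class weight is n_sampled:
  Grade 8: 180 × 730 = 131,400
  Grade 9: 120 × 890 = 106,800
  Grade 10: 260 × 850 = 221,000
Adjusted estimate = 459,200 / 560 = 820 → $820.

$820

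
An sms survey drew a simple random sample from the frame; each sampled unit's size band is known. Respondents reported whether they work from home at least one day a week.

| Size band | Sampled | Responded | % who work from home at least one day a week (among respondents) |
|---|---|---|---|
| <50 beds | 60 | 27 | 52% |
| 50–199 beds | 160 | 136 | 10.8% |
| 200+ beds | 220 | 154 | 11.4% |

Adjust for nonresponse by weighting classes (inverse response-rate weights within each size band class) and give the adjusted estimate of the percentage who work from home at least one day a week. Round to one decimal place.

16.7%

Response rates by class: <50 beds 27/60 = 45%, 50–199 beds 136/160 = 85%, 200+ beds 154/220 = 70%.
Each respondent's weight = sampled/responded in their class; summing within a class gives n_sampled, so:
  <50 beds: 60 × 52 = 3120
  50–199 beds: 160 × 10.8 = 1728
  200+ beds: 220 × 11.4 = 2508
Adjusted estimate = 7356 / 440 = 16.7182 → 16.7%.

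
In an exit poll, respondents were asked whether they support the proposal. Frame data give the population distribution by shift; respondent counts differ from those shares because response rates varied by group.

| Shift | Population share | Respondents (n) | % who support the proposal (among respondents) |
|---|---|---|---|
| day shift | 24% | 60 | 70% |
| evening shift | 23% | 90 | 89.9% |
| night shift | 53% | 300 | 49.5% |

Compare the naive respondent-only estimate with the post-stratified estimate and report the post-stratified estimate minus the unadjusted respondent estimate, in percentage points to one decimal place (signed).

+3.4 percentage points

Without adjustment, the pooled respondent share is:
  (60/450)×70 + (90/450)×89.9 + (300/450)×49.5 = 60.3133%
Post-stratified estimate weights by population shares:
  0.24×70 + 0.23×89.9 + 0.53×49.5 = 63.712%
Difference = 63.712 − 60.3133 = 3.3987 pp.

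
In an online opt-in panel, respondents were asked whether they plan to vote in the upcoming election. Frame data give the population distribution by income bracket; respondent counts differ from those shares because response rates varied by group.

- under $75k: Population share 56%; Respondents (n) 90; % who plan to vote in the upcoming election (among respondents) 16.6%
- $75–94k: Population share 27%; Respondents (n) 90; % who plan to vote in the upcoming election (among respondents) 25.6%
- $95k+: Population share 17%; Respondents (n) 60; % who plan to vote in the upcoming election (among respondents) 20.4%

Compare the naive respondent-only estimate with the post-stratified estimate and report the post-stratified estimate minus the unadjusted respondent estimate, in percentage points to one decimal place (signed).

-1.2 percentage points

Unadjusted (pooled respondent) estimate weights by respondent counts:
  (90/240)×16.6 + (90/240)×25.6 + (60/240)×20.4 = 20.925%
Post-stratifying to population shares instead:
  0.56×16.6 + 0.27×25.6 + 0.17×20.4 = 19.676%
Difference = 19.676 − 20.925 = -1.249 pp.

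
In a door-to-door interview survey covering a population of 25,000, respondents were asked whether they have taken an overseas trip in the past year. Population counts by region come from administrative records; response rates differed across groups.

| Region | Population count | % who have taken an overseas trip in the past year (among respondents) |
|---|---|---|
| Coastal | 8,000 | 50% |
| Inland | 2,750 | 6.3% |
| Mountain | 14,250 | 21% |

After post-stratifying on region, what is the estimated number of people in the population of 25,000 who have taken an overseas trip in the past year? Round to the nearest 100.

7,200

Each cell contributes its population count × the respondent rate:
  Coastal: 8,000 × 50% = 4000
  Inland: 2,750 × 6.3% = 173.25
  Mountain: 14,250 × 21% = 2992.5
Estimated total = 7165.75 → 7,200.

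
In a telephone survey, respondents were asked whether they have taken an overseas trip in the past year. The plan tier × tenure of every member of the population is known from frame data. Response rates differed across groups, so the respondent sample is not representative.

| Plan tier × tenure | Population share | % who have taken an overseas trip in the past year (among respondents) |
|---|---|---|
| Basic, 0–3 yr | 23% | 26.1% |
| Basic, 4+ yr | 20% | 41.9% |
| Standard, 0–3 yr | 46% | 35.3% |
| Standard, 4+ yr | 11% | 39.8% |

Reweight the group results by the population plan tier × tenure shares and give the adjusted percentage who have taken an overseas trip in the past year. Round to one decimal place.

Reweight to the known plan tier × tenure distribution:
  Basic, 0–3 yr: 0.23 × 26.1 = 6.003
  Basic, 4+ yr: 0.2 × 41.9 = 8.38
  Standard, 0–3 yr: 0.46 × 35.3 = 16.238
  Standard, 4+ yr: 0.11 × 39.8 = 4.378
Post-stratified estimate = 34.999 → 35.0%.

35.0%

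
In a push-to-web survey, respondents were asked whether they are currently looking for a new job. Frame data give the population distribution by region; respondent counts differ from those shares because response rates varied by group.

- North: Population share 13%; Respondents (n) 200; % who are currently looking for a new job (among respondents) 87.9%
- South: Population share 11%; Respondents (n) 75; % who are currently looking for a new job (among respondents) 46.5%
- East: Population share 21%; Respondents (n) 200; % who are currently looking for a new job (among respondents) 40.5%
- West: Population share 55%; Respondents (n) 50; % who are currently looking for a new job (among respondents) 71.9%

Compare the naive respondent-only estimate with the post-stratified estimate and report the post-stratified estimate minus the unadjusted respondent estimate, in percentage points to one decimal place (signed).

Without adjustment, the pooled respondent share is:
  (200/525)×87.9 + (75/525)×46.5 + (200/525)×40.5 + (50/525)×71.9 = 62.4048%
Post-stratifying to population shares instead:
  0.13×87.9 + 0.11×46.5 + 0.21×40.5 + 0.55×71.9 = 64.592%
Difference = 64.592 − 62.4048 = 2.1872 pp.

+2.2 percentage points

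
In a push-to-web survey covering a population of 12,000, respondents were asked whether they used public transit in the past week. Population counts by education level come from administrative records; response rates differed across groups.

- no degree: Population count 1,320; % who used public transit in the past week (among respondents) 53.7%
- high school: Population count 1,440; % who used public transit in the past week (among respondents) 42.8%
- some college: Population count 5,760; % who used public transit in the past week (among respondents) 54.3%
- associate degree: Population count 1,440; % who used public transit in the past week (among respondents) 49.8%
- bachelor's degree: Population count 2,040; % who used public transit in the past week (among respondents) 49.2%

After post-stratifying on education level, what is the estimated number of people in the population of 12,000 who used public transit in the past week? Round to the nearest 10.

6,170

Apply each group's respondent rate to its population count:
  no degree: 1,320 × 53.7% = 708.84
  high school: 1,440 × 42.8% = 616.32
  some college: 5,760 × 54.3% = 3127.68
  associate degree: 1,440 × 49.8% = 717.12
  bachelor's degree: 2,040 × 49.2% = 1003.68
Estimated total = 6173.64 → 6,170.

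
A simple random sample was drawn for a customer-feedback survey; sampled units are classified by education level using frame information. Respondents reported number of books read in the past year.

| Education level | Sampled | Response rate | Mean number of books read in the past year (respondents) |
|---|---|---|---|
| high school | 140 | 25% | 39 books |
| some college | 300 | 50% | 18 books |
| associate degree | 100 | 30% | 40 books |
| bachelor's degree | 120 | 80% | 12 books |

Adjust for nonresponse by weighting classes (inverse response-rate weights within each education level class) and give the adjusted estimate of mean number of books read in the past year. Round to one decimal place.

24.7

Weighting each respondent by the inverse class response rate inflates each class back to its sampled size, so the class weight is n_sampled:
  high school: 140 × 39 = 5460
  some college: 300 × 18 = 5400
  associate degree: 100 × 40 = 4000
  bachelor's degree: 120 × 12 = 1440
Adjusted estimate = 16,300 / 660 = 24.697 → 24.7.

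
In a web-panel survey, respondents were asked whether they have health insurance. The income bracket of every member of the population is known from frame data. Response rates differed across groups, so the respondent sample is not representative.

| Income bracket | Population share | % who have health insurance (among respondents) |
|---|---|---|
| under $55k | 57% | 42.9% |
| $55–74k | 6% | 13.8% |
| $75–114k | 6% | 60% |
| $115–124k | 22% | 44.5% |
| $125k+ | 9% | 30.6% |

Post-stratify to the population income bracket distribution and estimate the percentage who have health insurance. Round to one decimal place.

Post-stratification weights by population share, not respondent share:
  under $55k: 0.57 × 42.9 = 24.453
  $55–74k: 0.06 × 13.8 = 0.828
  $75–114k: 0.06 × 60 = 3.6
  $115–124k: 0.22 × 44.5 = 9.79
  $125k+: 0.09 × 30.6 = 2.754
Post-stratified estimate = 41.425 → 41.4%.

41.4%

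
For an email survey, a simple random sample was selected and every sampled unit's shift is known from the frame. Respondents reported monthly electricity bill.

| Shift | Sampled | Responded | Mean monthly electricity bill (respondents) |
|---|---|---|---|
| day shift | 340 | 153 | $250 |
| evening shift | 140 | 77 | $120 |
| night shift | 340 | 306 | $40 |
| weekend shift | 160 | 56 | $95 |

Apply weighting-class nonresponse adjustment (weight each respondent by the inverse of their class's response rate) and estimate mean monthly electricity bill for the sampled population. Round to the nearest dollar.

Class response rates: day shift 153/340 = 45%, evening shift 77/140 = 55%, night shift 306/340 = 90%, weekend shift 56/160 = 35%.
Inverse-response-rate weighting restores each class to its sampled count, so class totals weight by n_sampled:
  day shift: 340 × 250 = 85,000
  evening shift: 140 × 120 = 16,800
  night shift: 340 × 40 = 13,600
  weekend shift: 160 × 95 = 15,200
Adjusted estimate = 130,600 / 980 = 133.265 → $133.

$133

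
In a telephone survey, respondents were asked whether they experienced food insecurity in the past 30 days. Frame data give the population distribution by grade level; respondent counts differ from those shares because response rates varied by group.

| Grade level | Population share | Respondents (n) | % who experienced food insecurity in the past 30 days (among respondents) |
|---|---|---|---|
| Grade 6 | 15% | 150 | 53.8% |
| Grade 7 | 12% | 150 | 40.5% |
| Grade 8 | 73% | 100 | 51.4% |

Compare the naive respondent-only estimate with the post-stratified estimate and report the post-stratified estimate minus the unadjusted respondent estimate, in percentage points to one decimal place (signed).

+2.2 percentage points

Unadjusted (pooled respondent) estimate weights by respondent counts:
  (150/400)×53.8 + (150/400)×40.5 + (100/400)×51.4 = 48.2125%
Post-stratified estimate weights by population shares:
  0.15×53.8 + 0.12×40.5 + 0.73×51.4 = 50.452%
Difference = 50.452 − 48.2125 = 2.2395 pp.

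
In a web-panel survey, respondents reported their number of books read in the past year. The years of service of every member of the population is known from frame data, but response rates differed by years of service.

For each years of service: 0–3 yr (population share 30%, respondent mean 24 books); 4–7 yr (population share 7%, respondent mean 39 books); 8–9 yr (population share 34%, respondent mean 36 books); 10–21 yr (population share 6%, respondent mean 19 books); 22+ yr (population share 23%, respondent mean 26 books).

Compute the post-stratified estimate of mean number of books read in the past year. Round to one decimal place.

29.3

Reweight to the known years of service distribution:
  0–3 yr: 0.3 × 24 = 7.2
  4–7 yr: 0.07 × 39 = 2.73
  8–9 yr: 0.34 × 36 = 12.24
  10–21 yr: 0.06 × 19 = 1.14
  22+ yr: 0.23 × 26 = 5.98
Post-stratified estimate = 29.29 → 29.3.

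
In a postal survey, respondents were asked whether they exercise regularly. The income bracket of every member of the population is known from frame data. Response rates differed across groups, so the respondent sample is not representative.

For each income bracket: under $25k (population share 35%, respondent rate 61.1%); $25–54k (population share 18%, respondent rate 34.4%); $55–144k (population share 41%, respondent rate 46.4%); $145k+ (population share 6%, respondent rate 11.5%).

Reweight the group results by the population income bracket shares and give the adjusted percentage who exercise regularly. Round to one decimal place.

Weight each group's respondent value by its population share:
  under $25k: 0.35 × 61.1 = 21.385
  $25–54k: 0.18 × 34.4 = 6.192
  $55–144k: 0.41 × 46.4 = 19.024
  $145k+: 0.06 × 11.5 = 0.69
Post-stratified estimate = 47.291 → 47.3%.

47.3%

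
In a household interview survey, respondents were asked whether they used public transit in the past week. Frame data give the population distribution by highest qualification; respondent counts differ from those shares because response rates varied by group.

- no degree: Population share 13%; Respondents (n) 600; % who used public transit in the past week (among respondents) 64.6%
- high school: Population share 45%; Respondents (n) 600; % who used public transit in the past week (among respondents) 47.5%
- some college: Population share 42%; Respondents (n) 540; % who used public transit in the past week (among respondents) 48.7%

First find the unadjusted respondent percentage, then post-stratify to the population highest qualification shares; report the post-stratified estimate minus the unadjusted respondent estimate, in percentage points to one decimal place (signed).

Naive respondent-only estimate (weights = respondent counts):
  (600/1740)×64.6 + (600/1740)×47.5 + (540/1740)×48.7 = 53.769%
Post-stratified estimate weights by population shares:
  0.13×64.6 + 0.45×47.5 + 0.42×48.7 = 50.227%
Difference = 50.227 − 53.769 = -3.542 pp.

-3.5 percentage points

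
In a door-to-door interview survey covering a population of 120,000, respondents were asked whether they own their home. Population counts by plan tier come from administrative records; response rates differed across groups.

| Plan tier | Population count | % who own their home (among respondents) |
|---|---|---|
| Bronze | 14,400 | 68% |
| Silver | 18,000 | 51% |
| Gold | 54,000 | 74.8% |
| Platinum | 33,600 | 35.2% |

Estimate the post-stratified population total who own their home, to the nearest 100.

71,200

Apply each group's respondent rate to its population count:
  Bronze: 14,400 × 68% = 9792
  Silver: 18,000 × 51% = 9180
  Gold: 54,000 × 74.8% = 40,392
  Platinum: 33,600 × 35.2% = 11827.2
Estimated total = 71191.2 → 71,200.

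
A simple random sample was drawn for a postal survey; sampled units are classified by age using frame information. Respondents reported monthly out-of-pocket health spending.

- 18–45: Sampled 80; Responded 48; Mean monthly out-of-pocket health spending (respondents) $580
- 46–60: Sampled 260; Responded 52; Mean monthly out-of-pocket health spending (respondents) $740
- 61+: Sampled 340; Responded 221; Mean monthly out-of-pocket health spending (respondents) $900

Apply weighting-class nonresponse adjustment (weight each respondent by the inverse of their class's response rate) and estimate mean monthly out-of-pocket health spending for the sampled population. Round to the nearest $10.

$800

Class response rates: 18–45 48/80 = 60%, 46–60 52/260 = 20%, 61+ 221/340 = 65%.
Each respondent's weight = sampled/responded in their class; summing within a class gives n_sampled, so:
  18–45: 80 × 580 = 46,400
  46–60: 260 × 740 = 192,400
  61+: 340 × 900 = 306,000
Adjusted estimate = 544,800 / 680 = 801.176 → $800.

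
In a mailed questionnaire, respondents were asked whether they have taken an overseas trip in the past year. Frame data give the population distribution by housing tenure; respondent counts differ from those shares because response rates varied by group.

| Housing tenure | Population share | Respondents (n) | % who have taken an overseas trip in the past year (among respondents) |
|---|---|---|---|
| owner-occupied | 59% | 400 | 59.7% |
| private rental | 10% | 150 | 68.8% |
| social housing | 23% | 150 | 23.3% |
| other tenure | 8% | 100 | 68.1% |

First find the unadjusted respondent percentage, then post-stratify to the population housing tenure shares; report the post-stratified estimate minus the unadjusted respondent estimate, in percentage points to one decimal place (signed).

-2.7 percentage points

Unadjusted (pooled respondent) estimate weights by respondent counts:
  (400/800)×59.7 + (150/800)×68.8 + (150/800)×23.3 + (100/800)×68.1 = 55.6313%
Post-stratified estimate weights by population shares:
  0.59×59.7 + 0.1×68.8 + 0.23×23.3 + 0.08×68.1 = 52.91%
Difference = 52.91 − 55.6313 = -2.7213 pp.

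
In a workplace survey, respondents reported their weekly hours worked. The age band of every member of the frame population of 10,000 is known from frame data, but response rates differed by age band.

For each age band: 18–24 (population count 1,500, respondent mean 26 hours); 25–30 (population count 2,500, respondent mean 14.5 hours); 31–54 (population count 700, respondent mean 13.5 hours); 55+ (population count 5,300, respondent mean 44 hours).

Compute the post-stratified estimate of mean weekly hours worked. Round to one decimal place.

31.8

Post-stratification weights by population share, not respondent share:
  18–24: (1,500/10,000) × 26 = 3.9
  25–30: (2,500/10,000) × 14.5 = 3.625
  31–54: (700/10,000) × 13.5 = 0.945
  55+: (5,300/10,000) × 44 = 23.32
Post-stratified estimate = 31.79 → 31.8.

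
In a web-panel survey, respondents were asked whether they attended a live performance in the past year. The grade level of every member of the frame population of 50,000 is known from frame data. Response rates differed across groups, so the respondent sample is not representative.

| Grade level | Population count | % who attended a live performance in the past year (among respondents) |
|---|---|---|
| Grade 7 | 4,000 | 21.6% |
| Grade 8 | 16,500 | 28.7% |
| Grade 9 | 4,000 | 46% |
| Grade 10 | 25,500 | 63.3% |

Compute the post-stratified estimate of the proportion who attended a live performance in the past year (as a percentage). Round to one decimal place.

47.2%

Post-stratification weights by population share, not respondent share:
  Grade 7: (4,000/50,000) × 21.6 = 1.728
  Grade 8: (16,500/50,000) × 28.7 = 9.471
  Grade 9: (4,000/50,000) × 46 = 3.68
  Grade 10: (25,500/50,000) × 63.3 = 32.283
Post-stratified estimate = 47.162 → 47.2%.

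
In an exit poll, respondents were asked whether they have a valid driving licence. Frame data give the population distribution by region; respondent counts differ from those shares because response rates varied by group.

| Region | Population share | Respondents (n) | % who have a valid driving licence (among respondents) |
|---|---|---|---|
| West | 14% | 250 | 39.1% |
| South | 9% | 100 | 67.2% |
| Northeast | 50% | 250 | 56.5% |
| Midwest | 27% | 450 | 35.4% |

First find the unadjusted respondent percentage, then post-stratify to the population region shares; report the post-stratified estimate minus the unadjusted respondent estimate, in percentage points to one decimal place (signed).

Unadjusted (pooled respondent) estimate weights by respondent counts:
  (250/1050)×39.1 + (100/1050)×67.2 + (250/1050)×56.5 + (450/1050)×35.4 = 44.3333%
Post-stratified estimate weights by population shares:
  0.14×39.1 + 0.09×67.2 + 0.5×56.5 + 0.27×35.4 = 49.33%
Difference = 49.33 − 44.3333 = 4.9967 pp.

+5.0 percentage points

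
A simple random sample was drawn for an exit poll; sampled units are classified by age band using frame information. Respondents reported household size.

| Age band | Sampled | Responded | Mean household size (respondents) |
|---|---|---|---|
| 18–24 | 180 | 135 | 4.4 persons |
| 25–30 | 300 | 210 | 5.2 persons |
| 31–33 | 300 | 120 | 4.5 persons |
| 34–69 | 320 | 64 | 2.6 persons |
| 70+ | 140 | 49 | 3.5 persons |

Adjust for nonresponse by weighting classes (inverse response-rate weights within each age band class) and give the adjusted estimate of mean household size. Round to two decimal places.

Class response rates: 18–24 135/180 = 75%, 25–30 210/300 = 70%, 31–33 120/300 = 40%, 34–69 64/320 = 20%, 70+ 49/140 = 35%.
Inverse-response-rate weighting restores each class to its sampled count, so class totals weight by n_sampled:
  18–24: 180 × 4.4 = 792
  25–30: 300 × 5.2 = 1560
  31–33: 300 × 4.5 = 1350
  34–69: 320 × 2.6 = 832
  70+: 140 × 3.5 = 490
Adjusted estimate = 5024 / 1,240 = 4.05161 → 4.05.

4.05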